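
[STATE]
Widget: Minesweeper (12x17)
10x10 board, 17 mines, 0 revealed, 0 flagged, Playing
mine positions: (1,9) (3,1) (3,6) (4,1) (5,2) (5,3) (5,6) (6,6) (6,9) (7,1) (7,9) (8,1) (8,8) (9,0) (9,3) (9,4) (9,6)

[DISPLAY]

■■■■■■■■■■  
■■■■■■■■■■  
■■■■■■■■■■  
■■■■■■■■■■  
■■■■■■■■■■  
■■■■■■■■■■  
■■■■■■■■■■  
■■■■■■■■■■  
■■■■■■■■■■  
■■■■■■■■■■  
            
            
            
            
            
            
            


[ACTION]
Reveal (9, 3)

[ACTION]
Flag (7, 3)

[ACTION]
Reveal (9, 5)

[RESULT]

■■■■■■■■■■  
■■■■■■■■■✹  
■■■■■■■■■■  
■✹■■■■✹■■■  
■✹■■■■■■■■  
■■✹✹■■✹■■■  
■■■■■■✹■■✹  
■✹■■■■■■■✹  
■✹■■■■■■✹■  
✹■■✹✹■✹■■■  
            
            
            
            
            
            
            


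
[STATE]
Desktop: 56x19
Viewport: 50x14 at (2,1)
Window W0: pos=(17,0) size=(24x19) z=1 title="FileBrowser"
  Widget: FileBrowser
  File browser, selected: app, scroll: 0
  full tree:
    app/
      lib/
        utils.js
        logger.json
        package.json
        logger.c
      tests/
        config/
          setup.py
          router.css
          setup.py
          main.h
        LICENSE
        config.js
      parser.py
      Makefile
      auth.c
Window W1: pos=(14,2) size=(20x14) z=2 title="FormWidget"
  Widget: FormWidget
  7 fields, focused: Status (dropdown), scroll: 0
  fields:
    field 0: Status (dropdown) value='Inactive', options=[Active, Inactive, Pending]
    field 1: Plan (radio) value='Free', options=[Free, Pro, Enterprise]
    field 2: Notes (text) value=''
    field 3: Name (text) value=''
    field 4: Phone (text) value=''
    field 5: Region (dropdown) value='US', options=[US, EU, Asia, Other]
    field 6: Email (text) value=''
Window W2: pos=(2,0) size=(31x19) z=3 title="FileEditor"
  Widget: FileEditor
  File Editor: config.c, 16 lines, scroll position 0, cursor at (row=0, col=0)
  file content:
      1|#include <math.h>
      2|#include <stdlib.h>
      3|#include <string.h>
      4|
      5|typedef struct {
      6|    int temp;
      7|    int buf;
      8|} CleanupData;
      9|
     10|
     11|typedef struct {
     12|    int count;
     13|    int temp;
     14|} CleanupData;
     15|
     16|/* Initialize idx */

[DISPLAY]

┃ FileEditor                  ┃       ┃           
┠─────────────────────────────┨┓──────┨           
┃█include <math.h>           ▲┃┃      ┃           
┃#include <stdlib.h>         █┃┨      ┃           
┃#include <string.h>         ░┃┃      ┃           
┃                            ░┃┃      ┃           
┃typedef struct {            ░┃┃      ┃           
┃    int temp;               ░┃┃      ┃           
┃    int buf;                ░┃┃      ┃           
┃} CleanupData;              ░┃┃      ┃           
┃                            ░┃┃      ┃           
┃                            ░┃┃      ┃           
┃typedef struct {            ░┃┃      ┃           
┃    int count;              ░┃┃      ┃           


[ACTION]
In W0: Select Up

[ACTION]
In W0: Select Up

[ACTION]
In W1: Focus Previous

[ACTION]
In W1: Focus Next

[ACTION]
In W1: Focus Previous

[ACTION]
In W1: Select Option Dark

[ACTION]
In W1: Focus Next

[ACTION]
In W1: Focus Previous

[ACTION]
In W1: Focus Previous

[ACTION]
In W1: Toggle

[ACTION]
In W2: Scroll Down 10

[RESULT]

┃ FileEditor                  ┃       ┃           
┠─────────────────────────────┨┓──────┨           
┃#include <stdlib.h>         ▲┃┃      ┃           
┃#include <string.h>         ░┃┨      ┃           
┃                            ░┃┃      ┃           
┃typedef struct {            ░┃┃      ┃           
┃    int temp;               ░┃┃      ┃           
┃    int buf;                ░┃┃      ┃           
┃} CleanupData;              ░┃┃      ┃           
┃                            ░┃┃      ┃           
┃                            ░┃┃      ┃           
┃typedef struct {            ░┃┃      ┃           
┃    int count;              ░┃┃      ┃           
┃    int temp;               ░┃┃      ┃           


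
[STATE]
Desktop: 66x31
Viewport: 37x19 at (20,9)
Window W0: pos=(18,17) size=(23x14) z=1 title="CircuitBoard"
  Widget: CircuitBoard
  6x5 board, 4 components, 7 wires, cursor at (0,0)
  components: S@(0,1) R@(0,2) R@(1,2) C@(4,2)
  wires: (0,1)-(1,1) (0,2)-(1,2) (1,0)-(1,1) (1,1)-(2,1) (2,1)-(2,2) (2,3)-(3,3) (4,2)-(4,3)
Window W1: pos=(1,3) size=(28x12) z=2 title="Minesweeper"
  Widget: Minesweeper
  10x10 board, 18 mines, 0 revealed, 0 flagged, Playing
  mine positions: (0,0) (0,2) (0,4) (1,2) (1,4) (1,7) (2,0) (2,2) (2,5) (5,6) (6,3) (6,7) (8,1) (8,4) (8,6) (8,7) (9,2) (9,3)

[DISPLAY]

        ┃                            
        ┃                            
        ┃                            
        ┃                            
        ┃                            
━━━━━━━━┛                            
                                     
                                     
━━━━━━━━━━━━━━━━━━━━┓                
CircuitBoard        ┃                
────────────────────┨                
  0 1 2 3 4 5       ┃                
  [.]  S   R        ┃                
       │   │        ┃                
   · ─ ·   R        ┃                
       │            ┃                
       · ─ ·   ·    ┃                
               │    ┃                
               ·    ┃                


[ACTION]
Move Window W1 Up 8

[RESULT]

        ┃                            
        ┃                            
━━━━━━━━┛                            
                                     
                                     
                                     
                                     
                                     
━━━━━━━━━━━━━━━━━━━━┓                
CircuitBoard        ┃                
────────────────────┨                
  0 1 2 3 4 5       ┃                
  [.]  S   R        ┃                
       │   │        ┃                
   · ─ ·   R        ┃                
       │            ┃                
       · ─ ·   ·    ┃                
               │    ┃                
               ·    ┃                


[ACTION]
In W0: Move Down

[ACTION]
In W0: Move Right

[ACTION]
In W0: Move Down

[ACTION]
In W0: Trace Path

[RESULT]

        ┃                            
        ┃                            
━━━━━━━━┛                            
                                     
                                     
                                     
                                     
                                     
━━━━━━━━━━━━━━━━━━━━┓                
CircuitBoard        ┃                
────────────────────┨                
  0 1 2 3 4 5       ┃                
       S   R        ┃                
       │   │        ┃                
   · ─ ·   R        ┃                
       │            ┃                
      [.]─ ·   ·    ┃                
               │    ┃                
               ·    ┃                


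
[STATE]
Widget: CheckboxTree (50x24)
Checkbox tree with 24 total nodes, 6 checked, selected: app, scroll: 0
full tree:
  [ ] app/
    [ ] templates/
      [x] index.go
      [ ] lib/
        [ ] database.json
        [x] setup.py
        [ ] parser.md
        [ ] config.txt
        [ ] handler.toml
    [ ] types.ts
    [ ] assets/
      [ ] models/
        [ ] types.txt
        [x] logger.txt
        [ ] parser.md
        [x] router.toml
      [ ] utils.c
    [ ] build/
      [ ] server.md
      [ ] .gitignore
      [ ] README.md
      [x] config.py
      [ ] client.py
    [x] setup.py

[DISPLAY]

>[-] app/                                         
   [-] templates/                                 
     [x] index.go                                 
     [-] lib/                                     
       [ ] database.json                          
       [x] setup.py                               
       [ ] parser.md                              
       [ ] config.txt                             
       [ ] handler.toml                           
   [ ] types.ts                                   
   [-] assets/                                    
     [-] models/                                  
       [ ] types.txt                              
       [x] logger.txt                             
       [ ] parser.md                              
       [x] router.toml                            
     [ ] utils.c                                  
   [-] build/                                     
     [ ] server.md                                
     [ ] .gitignore                               
     [ ] README.md                                
     [x] config.py                                
     [ ] client.py                                
   [x] setup.py                                   


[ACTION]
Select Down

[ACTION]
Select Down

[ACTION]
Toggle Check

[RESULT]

 [-] app/                                         
   [-] templates/                                 
>    [ ] index.go                                 
     [-] lib/                                     
       [ ] database.json                          
       [x] setup.py                               
       [ ] parser.md                              
       [ ] config.txt                             
       [ ] handler.toml                           
   [ ] types.ts                                   
   [-] assets/                                    
     [-] models/                                  
       [ ] types.txt                              
       [x] logger.txt                             
       [ ] parser.md                              
       [x] router.toml                            
     [ ] utils.c                                  
   [-] build/                                     
     [ ] server.md                                
     [ ] .gitignore                               
     [ ] README.md                                
     [x] config.py                                
     [ ] client.py                                
   [x] setup.py                                   


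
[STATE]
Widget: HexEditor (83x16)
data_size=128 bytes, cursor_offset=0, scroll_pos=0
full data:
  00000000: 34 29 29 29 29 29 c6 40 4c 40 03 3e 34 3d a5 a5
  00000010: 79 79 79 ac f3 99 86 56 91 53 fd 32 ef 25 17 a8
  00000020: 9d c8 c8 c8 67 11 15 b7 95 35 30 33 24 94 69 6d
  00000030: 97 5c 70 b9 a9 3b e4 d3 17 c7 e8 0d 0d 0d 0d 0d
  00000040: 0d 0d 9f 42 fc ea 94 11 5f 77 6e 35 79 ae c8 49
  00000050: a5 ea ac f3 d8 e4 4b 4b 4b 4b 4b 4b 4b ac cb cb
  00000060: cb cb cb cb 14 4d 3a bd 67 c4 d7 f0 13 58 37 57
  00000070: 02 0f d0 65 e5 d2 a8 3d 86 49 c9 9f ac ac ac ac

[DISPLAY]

00000000  34 29 29 29 29 29 c6 40  4c 40 03 3e 34 3d a5 a5  |4))))).@L@.>4=..|     
00000010  79 79 79 ac f3 99 86 56  91 53 fd 32 ef 25 17 a8  |yyy....V.S.2.%..|     
00000020  9d c8 c8 c8 67 11 15 b7  95 35 30 33 24 94 69 6d  |....g....503$.im|     
00000030  97 5c 70 b9 a9 3b e4 d3  17 c7 e8 0d 0d 0d 0d 0d  |.\p..;..........|     
00000040  0d 0d 9f 42 fc ea 94 11  5f 77 6e 35 79 ae c8 49  |...B...._wn5y..I|     
00000050  a5 ea ac f3 d8 e4 4b 4b  4b 4b 4b 4b 4b ac cb cb  |......KKKKKKK...|     
00000060  cb cb cb cb 14 4d 3a bd  67 c4 d7 f0 13 58 37 57  |.....M:.g....X7W|     
00000070  02 0f d0 65 e5 d2 a8 3d  86 49 c9 9f ac ac ac ac  |...e...=.I......|     
                                                                                   
                                                                                   
                                                                                   
                                                                                   
                                                                                   
                                                                                   
                                                                                   
                                                                                   


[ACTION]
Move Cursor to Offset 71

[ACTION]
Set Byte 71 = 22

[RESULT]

00000000  34 29 29 29 29 29 c6 40  4c 40 03 3e 34 3d a5 a5  |4))))).@L@.>4=..|     
00000010  79 79 79 ac f3 99 86 56  91 53 fd 32 ef 25 17 a8  |yyy....V.S.2.%..|     
00000020  9d c8 c8 c8 67 11 15 b7  95 35 30 33 24 94 69 6d  |....g....503$.im|     
00000030  97 5c 70 b9 a9 3b e4 d3  17 c7 e8 0d 0d 0d 0d 0d  |.\p..;..........|     
00000040  0d 0d 9f 42 fc ea 94 22  5f 77 6e 35 79 ae c8 49  |...B..."_wn5y..I|     
00000050  a5 ea ac f3 d8 e4 4b 4b  4b 4b 4b 4b 4b ac cb cb  |......KKKKKKK...|     
00000060  cb cb cb cb 14 4d 3a bd  67 c4 d7 f0 13 58 37 57  |.....M:.g....X7W|     
00000070  02 0f d0 65 e5 d2 a8 3d  86 49 c9 9f ac ac ac ac  |...e...=.I......|     
                                                                                   
                                                                                   
                                                                                   
                                                                                   
                                                                                   
                                                                                   
                                                                                   
                                                                                   


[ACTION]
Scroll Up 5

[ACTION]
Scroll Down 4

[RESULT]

00000040  0d 0d 9f 42 fc ea 94 22  5f 77 6e 35 79 ae c8 49  |...B..."_wn5y..I|     
00000050  a5 ea ac f3 d8 e4 4b 4b  4b 4b 4b 4b 4b ac cb cb  |......KKKKKKK...|     
00000060  cb cb cb cb 14 4d 3a bd  67 c4 d7 f0 13 58 37 57  |.....M:.g....X7W|     
00000070  02 0f d0 65 e5 d2 a8 3d  86 49 c9 9f ac ac ac ac  |...e...=.I......|     
                                                                                   
                                                                                   
                                                                                   
                                                                                   
                                                                                   
                                                                                   
                                                                                   
                                                                                   
                                                                                   
                                                                                   
                                                                                   
                                                                                   


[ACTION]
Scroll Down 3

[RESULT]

00000070  02 0f d0 65 e5 d2 a8 3d  86 49 c9 9f ac ac ac ac  |...e...=.I......|     
                                                                                   
                                                                                   
                                                                                   
                                                                                   
                                                                                   
                                                                                   
                                                                                   
                                                                                   
                                                                                   
                                                                                   
                                                                                   
                                                                                   
                                                                                   
                                                                                   
                                                                                   


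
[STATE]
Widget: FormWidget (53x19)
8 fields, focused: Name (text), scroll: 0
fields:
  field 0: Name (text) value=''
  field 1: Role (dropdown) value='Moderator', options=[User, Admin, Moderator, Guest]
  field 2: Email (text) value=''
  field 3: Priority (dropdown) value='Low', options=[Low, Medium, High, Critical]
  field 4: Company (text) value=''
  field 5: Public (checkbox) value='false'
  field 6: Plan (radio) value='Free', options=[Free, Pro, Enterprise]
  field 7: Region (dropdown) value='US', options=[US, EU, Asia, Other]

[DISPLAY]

> Name:       [                                     ]
  Role:       [Moderator                           ▼]
  Email:      [                                     ]
  Priority:   [Low                                 ▼]
  Company:    [                                     ]
  Public:     [ ]                                    
  Plan:       (●) Free  ( ) Pro  ( ) Enterprise      
  Region:     [US                                  ▼]
                                                     
                                                     
                                                     
                                                     
                                                     
                                                     
                                                     
                                                     
                                                     
                                                     
                                                     


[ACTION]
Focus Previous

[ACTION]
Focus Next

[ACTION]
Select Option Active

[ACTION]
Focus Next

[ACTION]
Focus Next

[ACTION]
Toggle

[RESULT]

  Name:       [                                     ]
  Role:       [Moderator                           ▼]
> Email:      [                                     ]
  Priority:   [Low                                 ▼]
  Company:    [                                     ]
  Public:     [ ]                                    
  Plan:       (●) Free  ( ) Pro  ( ) Enterprise      
  Region:     [US                                  ▼]
                                                     
                                                     
                                                     
                                                     
                                                     
                                                     
                                                     
                                                     
                                                     
                                                     
                                                     


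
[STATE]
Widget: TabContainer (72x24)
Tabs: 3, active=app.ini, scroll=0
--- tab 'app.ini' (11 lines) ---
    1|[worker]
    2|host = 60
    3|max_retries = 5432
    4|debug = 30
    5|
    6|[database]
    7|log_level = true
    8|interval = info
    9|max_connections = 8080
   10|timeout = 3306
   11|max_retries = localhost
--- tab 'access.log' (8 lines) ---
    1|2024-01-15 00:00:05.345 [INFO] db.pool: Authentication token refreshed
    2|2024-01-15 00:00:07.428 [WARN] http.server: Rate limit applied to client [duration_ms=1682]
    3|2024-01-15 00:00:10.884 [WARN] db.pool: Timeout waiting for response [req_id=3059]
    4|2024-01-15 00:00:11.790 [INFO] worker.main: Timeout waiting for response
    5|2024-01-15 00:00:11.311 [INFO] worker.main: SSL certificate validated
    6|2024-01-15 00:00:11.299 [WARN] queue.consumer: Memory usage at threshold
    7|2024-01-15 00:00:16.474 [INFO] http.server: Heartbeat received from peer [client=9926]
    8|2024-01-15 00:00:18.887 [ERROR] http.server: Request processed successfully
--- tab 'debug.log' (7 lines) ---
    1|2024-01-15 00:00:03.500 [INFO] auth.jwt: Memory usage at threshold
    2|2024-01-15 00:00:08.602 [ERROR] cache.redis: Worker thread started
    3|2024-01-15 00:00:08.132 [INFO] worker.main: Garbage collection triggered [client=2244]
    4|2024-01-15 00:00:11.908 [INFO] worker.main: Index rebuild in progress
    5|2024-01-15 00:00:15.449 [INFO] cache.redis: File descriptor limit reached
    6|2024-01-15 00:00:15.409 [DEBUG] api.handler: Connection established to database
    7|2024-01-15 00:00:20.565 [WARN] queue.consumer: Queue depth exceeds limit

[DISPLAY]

[app.ini]│ access.log │ debug.log                                       
────────────────────────────────────────────────────────────────────────
[worker]                                                                
host = 60                                                               
max_retries = 5432                                                      
debug = 30                                                              
                                                                        
[database]                                                              
log_level = true                                                        
interval = info                                                         
max_connections = 8080                                                  
timeout = 3306                                                          
max_retries = localhost                                                 
                                                                        
                                                                        
                                                                        
                                                                        
                                                                        
                                                                        
                                                                        
                                                                        
                                                                        
                                                                        
                                                                        


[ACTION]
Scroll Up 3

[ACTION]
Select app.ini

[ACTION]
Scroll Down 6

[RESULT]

[app.ini]│ access.log │ debug.log                                       
────────────────────────────────────────────────────────────────────────
log_level = true                                                        
interval = info                                                         
max_connections = 8080                                                  
timeout = 3306                                                          
max_retries = localhost                                                 
                                                                        
                                                                        
                                                                        
                                                                        
                                                                        
                                                                        
                                                                        
                                                                        
                                                                        
                                                                        
                                                                        
                                                                        
                                                                        
                                                                        
                                                                        
                                                                        
                                                                        


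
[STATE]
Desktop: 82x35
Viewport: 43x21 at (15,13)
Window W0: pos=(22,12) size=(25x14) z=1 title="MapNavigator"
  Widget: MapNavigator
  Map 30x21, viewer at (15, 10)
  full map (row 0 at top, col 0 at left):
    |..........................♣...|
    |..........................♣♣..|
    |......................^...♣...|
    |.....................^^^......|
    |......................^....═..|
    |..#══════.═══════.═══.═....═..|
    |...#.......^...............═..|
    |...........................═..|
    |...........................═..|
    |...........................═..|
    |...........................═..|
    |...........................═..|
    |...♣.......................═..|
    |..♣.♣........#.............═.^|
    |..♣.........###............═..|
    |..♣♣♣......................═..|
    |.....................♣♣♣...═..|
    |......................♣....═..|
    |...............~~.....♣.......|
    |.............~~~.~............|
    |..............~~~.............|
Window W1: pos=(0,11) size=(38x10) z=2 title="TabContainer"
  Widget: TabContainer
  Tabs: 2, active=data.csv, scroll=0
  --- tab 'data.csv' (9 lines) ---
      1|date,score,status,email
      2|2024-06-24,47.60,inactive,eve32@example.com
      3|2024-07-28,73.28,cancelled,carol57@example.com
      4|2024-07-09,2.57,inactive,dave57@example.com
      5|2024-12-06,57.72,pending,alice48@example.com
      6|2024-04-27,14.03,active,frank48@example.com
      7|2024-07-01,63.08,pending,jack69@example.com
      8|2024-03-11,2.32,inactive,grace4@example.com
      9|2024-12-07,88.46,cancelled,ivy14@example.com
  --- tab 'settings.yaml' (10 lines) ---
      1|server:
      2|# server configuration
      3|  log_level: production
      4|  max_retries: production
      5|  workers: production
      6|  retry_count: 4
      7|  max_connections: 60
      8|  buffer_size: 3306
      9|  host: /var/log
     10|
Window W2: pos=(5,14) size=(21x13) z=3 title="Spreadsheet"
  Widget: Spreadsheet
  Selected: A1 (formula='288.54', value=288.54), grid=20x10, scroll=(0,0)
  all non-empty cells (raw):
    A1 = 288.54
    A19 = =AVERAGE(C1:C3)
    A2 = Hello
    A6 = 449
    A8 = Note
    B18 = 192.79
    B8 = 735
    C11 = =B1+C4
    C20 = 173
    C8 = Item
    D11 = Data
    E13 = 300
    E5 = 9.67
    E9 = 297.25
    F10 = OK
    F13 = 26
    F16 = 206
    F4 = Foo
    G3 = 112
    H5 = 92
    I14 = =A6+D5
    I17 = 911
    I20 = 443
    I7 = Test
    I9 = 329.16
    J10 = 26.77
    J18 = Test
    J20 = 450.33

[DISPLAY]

──────────────────────┨        ┃           
━━━━━━━━━━┓           ┃────────┨           
eet       ┃───────────┃══.═....┃           
──────────┨           ┃........┃           
4         ┃,eve32@exam┃........┃           
      B   ┃d,carol57@e┃........┃           
----------┃dave57@exam┃........┃           
54]       ┃━━━━━━━━━━━┛........┃           
          ┃....................┃           
  0       ┃....................┃           
  0       ┃......#.............┃           
  0       ┃.....###............┃           
449       ┃━━━━━━━━━━━━━━━━━━━━┛           
━━━━━━━━━━┛                                
                                           
                                           
                                           
                                           
                                           
                                           
                                           


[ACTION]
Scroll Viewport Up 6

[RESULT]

                                           
                                           
                                           
                                           
━━━━━━━━━━━━━━━━━━━━━━┓                    
                      ┃━━━━━━━━┓           
──────────────────────┨        ┃           
━━━━━━━━━━┓           ┃────────┨           
eet       ┃───────────┃══.═....┃           
──────────┨           ┃........┃           
4         ┃,eve32@exam┃........┃           
      B   ┃d,carol57@e┃........┃           
----------┃dave57@exam┃........┃           
54]       ┃━━━━━━━━━━━┛........┃           
          ┃....................┃           
  0       ┃....................┃           
  0       ┃......#.............┃           
  0       ┃.....###............┃           
449       ┃━━━━━━━━━━━━━━━━━━━━┛           
━━━━━━━━━━┛                                
                                           


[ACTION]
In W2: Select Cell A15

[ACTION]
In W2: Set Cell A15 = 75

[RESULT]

                                           
                                           
                                           
                                           
━━━━━━━━━━━━━━━━━━━━━━┓                    
                      ┃━━━━━━━━┓           
──────────────────────┨        ┃           
━━━━━━━━━━┓           ┃────────┨           
eet       ┃───────────┃══.═....┃           
──────────┨           ┃........┃           
          ┃,eve32@exam┃........┃           
      B   ┃d,carol57@e┃........┃           
----------┃dave57@exam┃........┃           
.54       ┃━━━━━━━━━━━┛........┃           
          ┃....................┃           
  0       ┃....................┃           
  0       ┃......#.............┃           
  0       ┃.....###............┃           
449       ┃━━━━━━━━━━━━━━━━━━━━┛           
━━━━━━━━━━┛                                
                                           


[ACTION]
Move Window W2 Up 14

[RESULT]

          ┃                                
  0       ┃                                
  0       ┃                                
  0       ┃                                
449       ┃━━━━━━━━━━━┓                    
━━━━━━━━━━┛           ┃━━━━━━━━┓           
──────────────────────┨        ┃           
ttings.yaml           ┃────────┨           
──────────────────────┃══.═....┃           
tus,email             ┃........┃           
60,inactive,eve32@exam┃........┃           
28,cancelled,carol57@e┃........┃           
7,inactive,dave57@exam┃........┃           
━━━━━━━━━━━━━━━━━━━━━━┛........┃           
       ┃.......................┃           
       ┃.......................┃           
       ┃♣........#.............┃           
       ┃........###............┃           
       ┗━━━━━━━━━━━━━━━━━━━━━━━┛           
                                           
                                           


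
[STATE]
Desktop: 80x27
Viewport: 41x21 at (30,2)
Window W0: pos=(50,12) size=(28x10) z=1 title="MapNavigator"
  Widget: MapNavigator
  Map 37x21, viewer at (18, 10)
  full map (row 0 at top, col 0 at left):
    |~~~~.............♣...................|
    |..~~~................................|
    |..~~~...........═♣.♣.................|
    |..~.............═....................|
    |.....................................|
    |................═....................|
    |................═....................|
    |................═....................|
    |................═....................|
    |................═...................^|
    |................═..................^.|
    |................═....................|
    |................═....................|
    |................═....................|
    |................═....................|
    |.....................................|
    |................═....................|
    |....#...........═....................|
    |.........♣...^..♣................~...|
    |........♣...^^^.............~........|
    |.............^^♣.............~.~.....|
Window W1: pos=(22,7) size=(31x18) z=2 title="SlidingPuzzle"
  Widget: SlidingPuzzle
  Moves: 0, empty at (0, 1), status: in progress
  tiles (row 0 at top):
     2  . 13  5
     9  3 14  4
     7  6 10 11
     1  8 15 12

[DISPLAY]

                                         
                                         
                                         
                                         
                                         
━━━━━━━━━━━━━━━━━━━━━━┓                  
gPuzzle               ┃                  
──────────────────────┨                  
───┬────┬────┐        ┃                  
   │ 13 │  5 │        ┃                  
───┼────┼────┤        ┃━━━━━━━━━━━━━━━━━━
 3 │ 14 │  4 │        ┃apNavigator       
───┼────┼────┤        ┃──────────────────
 6 │ 10 │ 11 │        ┃.........═........
───┼────┼────┤        ┃.........═........
 8 │ 15 │ 12 │        ┃.........═........
───┴────┴────┘        ┃.........═.@......
0                     ┃.........═........
                      ┃.........═........
                      ┃━━━━━━━━━━━━━━━━━━
                      ┃                  


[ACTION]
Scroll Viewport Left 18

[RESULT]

                                         
                                         
                                         
                                         
                                         
          ┏━━━━━━━━━━━━━━━━━━━━━━━━━━━━━┓
          ┃ SlidingPuzzle               ┃
          ┠─────────────────────────────┨
          ┃┌────┬────┬────┬────┐        ┃
          ┃│  2 │    │ 13 │  5 │        ┃
          ┃├────┼────┼────┼────┤        ┃
          ┃│  9 │  3 │ 14 │  4 │        ┃
          ┃├────┼────┼────┼────┤        ┃
          ┃│  7 │  6 │ 10 │ 11 │        ┃
          ┃├────┼────┼────┼────┤        ┃
          ┃│  1 │  8 │ 15 │ 12 │        ┃
          ┃└────┴────┴────┴────┘        ┃
          ┃Moves: 0                     ┃
          ┃                             ┃
          ┃                             ┃
          ┃                             ┃


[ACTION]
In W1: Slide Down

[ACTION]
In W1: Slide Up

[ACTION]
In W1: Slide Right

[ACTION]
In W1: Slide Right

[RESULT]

                                         
                                         
                                         
                                         
                                         
          ┏━━━━━━━━━━━━━━━━━━━━━━━━━━━━━┓
          ┃ SlidingPuzzle               ┃
          ┠─────────────────────────────┨
          ┃┌────┬────┬────┬────┐        ┃
          ┃│  2 │  3 │ 13 │  5 │        ┃
          ┃├────┼────┼────┼────┤        ┃
          ┃│    │  9 │ 14 │  4 │        ┃
          ┃├────┼────┼────┼────┤        ┃
          ┃│  7 │  6 │ 10 │ 11 │        ┃
          ┃├────┼────┼────┼────┤        ┃
          ┃│  1 │  8 │ 15 │ 12 │        ┃
          ┃└────┴────┴────┴────┘        ┃
          ┃Moves: 2                     ┃
          ┃                             ┃
          ┃                             ┃
          ┃                             ┃


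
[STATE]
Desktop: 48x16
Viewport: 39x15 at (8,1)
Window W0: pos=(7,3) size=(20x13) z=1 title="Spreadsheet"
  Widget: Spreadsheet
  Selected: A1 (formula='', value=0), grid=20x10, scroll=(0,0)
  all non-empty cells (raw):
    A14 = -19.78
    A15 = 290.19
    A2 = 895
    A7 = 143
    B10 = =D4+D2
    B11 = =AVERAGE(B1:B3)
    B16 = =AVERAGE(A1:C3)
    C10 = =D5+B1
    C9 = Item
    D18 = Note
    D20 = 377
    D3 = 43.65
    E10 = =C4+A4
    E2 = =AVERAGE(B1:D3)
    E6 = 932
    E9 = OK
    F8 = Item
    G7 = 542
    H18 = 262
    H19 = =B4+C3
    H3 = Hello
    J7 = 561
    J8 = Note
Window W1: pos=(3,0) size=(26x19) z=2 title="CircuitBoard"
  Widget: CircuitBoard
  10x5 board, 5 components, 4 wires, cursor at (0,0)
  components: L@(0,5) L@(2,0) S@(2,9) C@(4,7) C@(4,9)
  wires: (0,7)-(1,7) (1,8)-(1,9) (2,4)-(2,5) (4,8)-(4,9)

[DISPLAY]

cuitBoard           ┃                  
────────────────────┨                  
 1 2 3 4 5 6 7 8 9  ┃                  
.]                  ┃                  
                    ┃                  
                    ┃                  
                    ┃                  
L               · ─ ┃                  
                    ┃                  
                    ┃                  
                    ┃                  
                    ┃                  
or: (0,0)           ┃                  
                    ┃                  
                    ┃                  


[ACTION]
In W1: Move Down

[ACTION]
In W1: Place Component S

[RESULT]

cuitBoard           ┃                  
────────────────────┨                  
 1 2 3 4 5 6 7 8 9  ┃                  
                    ┃                  
                    ┃                  
S]                  ┃                  
                    ┃                  
L               · ─ ┃                  
                    ┃                  
                    ┃                  
                    ┃                  
                    ┃                  
or: (1,0)           ┃                  
                    ┃                  
                    ┃                  


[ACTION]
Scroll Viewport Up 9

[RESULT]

━━━━━━━━━━━━━━━━━━━━┓                  
cuitBoard           ┃                  
────────────────────┨                  
 1 2 3 4 5 6 7 8 9  ┃                  
                    ┃                  
                    ┃                  
S]                  ┃                  
                    ┃                  
L               · ─ ┃                  
                    ┃                  
                    ┃                  
                    ┃                  
                    ┃                  
or: (1,0)           ┃                  
                    ┃                  
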